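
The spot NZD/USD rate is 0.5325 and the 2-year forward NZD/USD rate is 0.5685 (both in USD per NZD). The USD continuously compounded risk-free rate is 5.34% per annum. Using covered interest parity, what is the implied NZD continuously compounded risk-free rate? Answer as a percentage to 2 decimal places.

F = S·e^((r_USD − r_NZD)T) ⇒ r_NZD = r_USD − ln(F/S)/T
ln(0.5685/0.5325) = 0.065418; /(2) = 0.032709
r_NZD = 0.0534 − 0.032709 = 0.020691
r_NZD = 2.07%

2.07%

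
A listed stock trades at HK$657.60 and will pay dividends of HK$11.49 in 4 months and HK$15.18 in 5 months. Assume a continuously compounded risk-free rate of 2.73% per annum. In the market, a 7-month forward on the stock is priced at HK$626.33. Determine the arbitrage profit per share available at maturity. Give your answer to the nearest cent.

PV(dividends) I = 11.49·e^(−0.0273·4/12) + 15.18·e^(−0.0273·5/12) = 26.3942
Fair forward F* = (S − I)·e^(rT) = (657.60 − 26.3942)·e^0.015925 = 631.2058 × 1.016052 = 641.3379
Market HK$626.33 < fair 641.3379: forward underpriced → reverse cash-and-carry (short the stock, invest proceeds at r, pay the dividends, go long the forward).
Profit at T = |F_mkt − F*| = |626.33 − 641.3379| = HK$15.01 per share

HK$15.01 per share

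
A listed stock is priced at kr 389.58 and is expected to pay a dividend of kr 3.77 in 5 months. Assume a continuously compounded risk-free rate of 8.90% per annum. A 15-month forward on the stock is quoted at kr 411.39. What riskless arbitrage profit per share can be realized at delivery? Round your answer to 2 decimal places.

PV(dividends) I = 3.77·e^(−0.0890·5/12) = 3.6328
Fair forward F* = (S − I)·e^(rT) = (389.58 − 3.6328)·e^0.111250 = 385.9472 × 1.117674 = 431.3632
Market kr 411.39 < fair 431.3632: forward underpriced → reverse cash-and-carry (short the stock, invest proceeds at r, pay the dividends, go long the forward).
Profit at T = |F_mkt − F*| = |411.39 − 431.3632| = kr 19.97 per share

kr 19.97 per share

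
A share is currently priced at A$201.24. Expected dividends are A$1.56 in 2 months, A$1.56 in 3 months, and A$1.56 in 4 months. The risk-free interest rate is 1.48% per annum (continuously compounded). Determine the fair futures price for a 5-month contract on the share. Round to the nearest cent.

PV(dividends) I = 1.56·e^(−0.0148·2/12) + 1.56·e^(−0.0148·3/12) + 1.56·e^(−0.0148·4/12)
I = 1.5562 + 1.5542 + 1.5523 = 4.6627
F = (S − I)·e^(rT) = (201.24 − 4.6627) · e^(0.0148·5/12)
= 196.5773 · e^0.006167 = 196.5773 × 1.006186 = A$197.79

A$197.79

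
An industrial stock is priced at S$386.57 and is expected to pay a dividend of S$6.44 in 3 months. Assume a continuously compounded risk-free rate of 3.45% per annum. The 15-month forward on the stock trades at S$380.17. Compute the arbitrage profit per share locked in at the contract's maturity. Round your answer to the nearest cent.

PV(dividends) I = 6.44·e^(−0.0345·3/12) = 6.3847
Fair forward F* = (S − I)·e^(rT) = (386.57 − 6.3847)·e^0.043125 = 380.1853 × 1.044068 = 396.9393
Market S$380.17 < fair 396.9393: forward underpriced → reverse cash-and-carry (short the stock, invest proceeds at r, pay the dividends, go long the forward).
Profit at T = |F_mkt − F*| = |380.17 − 396.9393| = S$16.77 per share

S$16.77 per share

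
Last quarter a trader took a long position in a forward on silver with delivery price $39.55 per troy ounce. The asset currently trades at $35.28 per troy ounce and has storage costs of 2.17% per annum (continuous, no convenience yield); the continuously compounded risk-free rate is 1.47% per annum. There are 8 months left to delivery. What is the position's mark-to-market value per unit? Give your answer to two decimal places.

-$3.37 per troy ounce

Current fair forward for the remaining 8 months: F = S·e^((r + u)·T), (r + u) = 0.0147 + 0.0217 = 0.0364
F = 35.28 · e^(0.0364 × 8/12) = 35.28 × 1.024563 = 36.1466
Value of long forward = (F − K)·e^(−rT) = (36.1466 − 39.55) · e^(−0.0147·8/12)
= -3.4034 × 0.990248 = -3.37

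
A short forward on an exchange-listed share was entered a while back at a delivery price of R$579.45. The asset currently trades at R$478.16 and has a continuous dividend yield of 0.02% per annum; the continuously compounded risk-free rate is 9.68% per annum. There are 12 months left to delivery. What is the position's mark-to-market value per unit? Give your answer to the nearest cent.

Current fair forward for the remaining 12 months: F = S·e^((r − q)·T), (r − q) = 0.0968 − 0.0002 = 0.0966
F = 478.16 · e^(0.0966 × 12/12) = 478.16 × 1.101420 = 526.6550
Value of long forward = (F − K)·e^(−rT) = (526.6550 − 579.45) · e^(−0.0968·12/12)
= -52.7950 × 0.907738 = -47.92
Short position value = −(long value) = R$47.92

R$47.92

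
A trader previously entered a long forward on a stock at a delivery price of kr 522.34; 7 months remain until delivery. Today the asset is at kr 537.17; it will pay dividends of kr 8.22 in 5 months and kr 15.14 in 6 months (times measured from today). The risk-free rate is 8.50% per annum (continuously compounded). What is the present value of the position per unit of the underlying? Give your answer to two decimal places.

kr 17.65

PV(remaining dividends) I = 8.22·e^(−0.0850·5/12) + 15.14·e^(−0.0850·6/12) = 22.4440
Current forward F = (S − I)·e^(rT) = (537.17 − 22.4440)·e^(0.0850·7/12) = 514.7260 × 1.050833 = 540.8911
Value (long) = (F − K)·e^(−rT) = (540.8911 − 522.34) × 0.951626 = 17.6537
Value = kr 17.65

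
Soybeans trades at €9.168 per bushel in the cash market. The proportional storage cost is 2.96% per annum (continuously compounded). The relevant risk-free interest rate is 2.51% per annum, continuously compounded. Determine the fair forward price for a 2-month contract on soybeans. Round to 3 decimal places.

€9.252 per bushel

Net carry = r + u − y = 0.0251 + 0.0296 − 0.0000 = 0.0547
F = S·e^((r+u−y)T) = 9.168 · e^(0.0547 × 2/12) = 9.168 · e^0.009117
= 9.168 × 1.009159 = €9.252 per bushel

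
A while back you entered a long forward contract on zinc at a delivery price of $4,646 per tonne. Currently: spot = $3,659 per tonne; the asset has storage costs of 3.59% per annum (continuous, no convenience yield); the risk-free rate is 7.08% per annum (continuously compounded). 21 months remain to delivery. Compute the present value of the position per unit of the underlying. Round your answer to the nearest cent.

Current fair forward for the remaining 21 months: F = S·e^((r + u)·T), (r + u) = 0.0708 + 0.0359 = 0.1067
F = 3659 · e^(0.1067 × 21/12) = 3659 × 1.20529578 = 4410.1773
Value of long forward = (F − K)·e^(−rT) = (4410.1773 − 4646) · e^(−0.0708·21/12)
= -235.8227 × 0.88346818 = -208.34

-$208.34 per tonne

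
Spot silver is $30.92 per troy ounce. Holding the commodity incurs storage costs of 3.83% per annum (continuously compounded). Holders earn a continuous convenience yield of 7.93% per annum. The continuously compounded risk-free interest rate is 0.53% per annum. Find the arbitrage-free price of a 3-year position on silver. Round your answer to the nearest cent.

Net carry = r + u − y = 0.0053 + 0.0383 − 0.0793 = -0.0357
F = S·e^((r+u−y)T) = 30.92 · e^(-0.0357 × 3) = 30.92 · e^-0.107100
= 30.92 × 0.898436 = $27.78 per troy ounce

$27.78 per troy ounce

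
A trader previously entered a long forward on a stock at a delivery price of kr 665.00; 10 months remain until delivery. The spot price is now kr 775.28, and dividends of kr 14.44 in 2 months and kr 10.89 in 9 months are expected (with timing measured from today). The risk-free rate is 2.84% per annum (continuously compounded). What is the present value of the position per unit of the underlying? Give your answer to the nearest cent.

PV(remaining dividends) I = 14.44·e^(−0.0284·2/12) + 10.89·e^(−0.0284·9/12) = 25.0323
Current forward F = (S − I)·e^(rT) = (775.28 − 25.0323)·e^(0.0284·10/12) = 750.2477 × 1.023949 = 768.2154
Value (long) = (F − K)·e^(−rT) = (768.2154 − 665.00) × 0.976611 = 100.8013
Value = kr 100.80

kr 100.80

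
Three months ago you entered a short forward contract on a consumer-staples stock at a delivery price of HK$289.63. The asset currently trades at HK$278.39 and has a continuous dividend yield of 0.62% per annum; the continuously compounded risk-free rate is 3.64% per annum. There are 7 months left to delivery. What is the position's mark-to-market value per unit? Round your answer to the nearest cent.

HK$6.16

Current fair forward for the remaining 7 months: F = S·e^((r − q)·T), (r − q) = 0.0364 − 0.0062 = 0.0302
F = 278.39 · e^(0.0302 × 7/12) = 278.39 × 1.017773 = 283.3378
Value of long forward = (F − K)·e^(−rT) = (283.3378 − 289.63) · e^(−0.0364·7/12)
= -6.2922 × 0.978991 = -6.16
Short position value = −(long value) = HK$6.16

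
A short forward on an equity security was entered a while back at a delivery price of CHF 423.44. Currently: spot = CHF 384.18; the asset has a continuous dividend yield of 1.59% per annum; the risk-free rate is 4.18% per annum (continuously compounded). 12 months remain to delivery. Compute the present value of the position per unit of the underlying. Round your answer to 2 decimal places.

Current fair forward for the remaining 12 months: F = S·e^((r − q)·T), (r − q) = 0.0418 − 0.0159 = 0.0259
F = 384.18 · e^(0.0259 × 12/12) = 384.18 × 1.026238 = 394.2601
Value of long forward = (F − K)·e^(−rT) = (394.2601 − 423.44) · e^(−0.0418·12/12)
= -29.1799 × 0.959062 = -27.99
Short position value = −(long value) = CHF 27.99

CHF 27.99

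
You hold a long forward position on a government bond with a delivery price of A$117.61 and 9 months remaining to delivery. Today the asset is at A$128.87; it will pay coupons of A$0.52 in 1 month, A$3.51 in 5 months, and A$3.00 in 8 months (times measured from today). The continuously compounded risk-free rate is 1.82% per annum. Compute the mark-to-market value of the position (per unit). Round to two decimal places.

PV(remaining coupons) I = 0.52·e^(−0.0182·1/12) + 3.51·e^(−0.0182·5/12) + 3.00·e^(−0.0182·8/12) = 6.9665
Current forward F = (S − I)·e^(rT) = (128.87 − 6.9665)·e^(0.0182·9/12) = 121.9035 × 1.013744 = 123.5789
Value (long) = (F − K)·e^(−rT) = (123.5789 − 117.61) × 0.986443 = 5.8880
Value = A$5.89

A$5.89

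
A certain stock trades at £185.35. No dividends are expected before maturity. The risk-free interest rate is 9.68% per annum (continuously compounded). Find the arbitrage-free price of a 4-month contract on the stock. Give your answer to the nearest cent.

£191.43

F = S·e^(rT) = 185.35 · e^(0.0968 × 4/12)
= 185.35 · e^0.032267 = 185.35 × 1.032793
F = £191.43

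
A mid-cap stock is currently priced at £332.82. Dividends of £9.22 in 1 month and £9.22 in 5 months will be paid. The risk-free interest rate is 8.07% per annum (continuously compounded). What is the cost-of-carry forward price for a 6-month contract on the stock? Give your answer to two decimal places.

£327.71

PV(dividends) I = 9.22·e^(−0.0807·1/12) + 9.22·e^(−0.0807·5/12)
I = 9.1582 + 8.9151 = 18.0733
F = (S − I)·e^(rT) = (332.82 − 18.0733) · e^(0.0807·6/12)
= 314.7467 · e^0.040350 = 314.7467 × 1.041175 = £327.71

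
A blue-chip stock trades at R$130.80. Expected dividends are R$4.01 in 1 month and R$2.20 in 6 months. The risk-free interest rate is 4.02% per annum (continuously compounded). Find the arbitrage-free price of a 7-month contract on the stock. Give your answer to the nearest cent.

R$127.60

PV(dividends) I = 4.01·e^(−0.0402·1/12) + 2.20·e^(−0.0402·6/12)
I = 3.9966 + 2.1562 = 6.1528
F = (S − I)·e^(rT) = (130.80 − 6.1528) · e^(0.0402·7/12)
= 124.6472 · e^0.023450 = 124.6472 × 1.023727 = R$127.60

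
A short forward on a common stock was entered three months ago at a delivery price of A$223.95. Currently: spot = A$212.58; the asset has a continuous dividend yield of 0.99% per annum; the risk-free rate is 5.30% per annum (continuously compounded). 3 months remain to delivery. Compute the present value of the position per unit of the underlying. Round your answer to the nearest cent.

A$8.95

Current fair forward for the remaining 3 months: F = S·e^((r − q)·T), (r − q) = 0.0530 − 0.0099 = 0.0431
F = 212.58 · e^(0.0431 × 3/12) = 212.58 × 1.010833 = 214.8829
Value of long forward = (F − K)·e^(−rT) = (214.8829 − 223.95) · e^(−0.0530·3/12)
= -9.0671 × 0.986837 = -8.95
Short position value = −(long value) = A$8.95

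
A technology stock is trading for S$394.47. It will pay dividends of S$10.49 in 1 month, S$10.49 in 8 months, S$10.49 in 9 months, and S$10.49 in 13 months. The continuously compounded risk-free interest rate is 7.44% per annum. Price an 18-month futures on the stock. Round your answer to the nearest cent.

PV(dividends) I = 10.49·e^(−0.0744·1/12) + 10.49·e^(−0.0744·8/12) + 10.49·e^(−0.0744·9/12) + 10.49·e^(−0.0744·13/12)
I = 10.4252 + 9.9824 + 9.9207 + 9.6777 = 40.0060
F = (S − I)·e^(rT) = (394.47 − 40.0060) · e^(0.0744·18/12)
= 354.4640 · e^0.111600 = 354.4640 × 1.118066 = S$396.31

S$396.31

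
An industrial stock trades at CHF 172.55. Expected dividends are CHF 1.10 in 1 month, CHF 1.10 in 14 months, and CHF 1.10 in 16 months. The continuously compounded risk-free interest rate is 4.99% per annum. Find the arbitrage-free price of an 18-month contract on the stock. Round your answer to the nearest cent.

PV(dividends) I = 1.10·e^(−0.0499·1/12) + 1.10·e^(−0.0499·14/12) + 1.10·e^(−0.0499·16/12)
I = 1.0954 + 1.0378 + 1.0292 = 3.1624
F = (S − I)·e^(rT) = (172.55 − 3.1624) · e^(0.0499·18/12)
= 169.3876 · e^0.074850 = 169.3876 × 1.077722 = CHF 182.55

CHF 182.55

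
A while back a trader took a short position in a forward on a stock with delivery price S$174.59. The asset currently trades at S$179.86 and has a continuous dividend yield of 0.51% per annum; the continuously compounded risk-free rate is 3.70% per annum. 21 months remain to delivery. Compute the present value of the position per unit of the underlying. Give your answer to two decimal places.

-S$14.62

Current fair forward for the remaining 21 months: F = S·e^((r − q)·T), (r − q) = 0.0370 − 0.0051 = 0.0319
F = 179.86 · e^(0.0319 × 21/12) = 179.86 × 1.057413 = 190.1863
Value of long forward = (F − K)·e^(−rT) = (190.1863 − 174.59) · e^(−0.0370·21/12)
= 15.5963 × 0.937302 = 14.62
Short position value = −(long value) = -S$14.62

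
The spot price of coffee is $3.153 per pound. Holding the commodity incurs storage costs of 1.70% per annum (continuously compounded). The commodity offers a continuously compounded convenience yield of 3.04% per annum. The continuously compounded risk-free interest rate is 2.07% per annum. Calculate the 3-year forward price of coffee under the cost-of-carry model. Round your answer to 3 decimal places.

$3.223 per pound

Net carry = r + u − y = 0.0207 + 0.0170 − 0.0304 = 0.0073
F = S·e^((r+u−y)T) = 3.153 · e^(0.0073 × 3) = 3.153 · e^0.021900
= 3.153 × 1.022142 = $3.223 per pound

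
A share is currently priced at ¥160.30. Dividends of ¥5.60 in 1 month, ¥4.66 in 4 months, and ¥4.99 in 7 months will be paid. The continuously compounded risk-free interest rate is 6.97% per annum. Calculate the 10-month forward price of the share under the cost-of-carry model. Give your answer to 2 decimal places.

PV(dividends) I = 5.60·e^(−0.0697·1/12) + 4.66·e^(−0.0697·4/12) + 4.99·e^(−0.0697·7/12)
I = 5.5676 + 4.5530 + 4.7912 = 14.9118
F = (S − I)·e^(rT) = (160.30 − 14.9118) · e^(0.0697·10/12)
= 145.3882 · e^0.058083 = 145.3882 × 1.059803 = ¥154.08

¥154.08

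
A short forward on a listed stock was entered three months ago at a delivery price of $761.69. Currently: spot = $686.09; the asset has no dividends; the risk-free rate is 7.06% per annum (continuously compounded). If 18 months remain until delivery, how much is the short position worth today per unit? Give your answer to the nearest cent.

Current fair forward for the remaining 18 months: F = S·e^(r·T), r = 0.0706
F = 686.09 · e^(0.0706 × 18/12) = 686.09 × 1.111711 = 762.7338
Value of long forward = (F − K)·e^(−rT) = (762.7338 − 761.69) · e^(−0.0706·18/12)
= 1.0438 × 0.899515 = 0.94
Short position value = −(long value) = -$0.94

-$0.94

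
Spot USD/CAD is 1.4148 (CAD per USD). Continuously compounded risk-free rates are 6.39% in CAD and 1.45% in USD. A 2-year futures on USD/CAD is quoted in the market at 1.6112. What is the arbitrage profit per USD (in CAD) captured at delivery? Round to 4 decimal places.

Fair futures: F* = S·e^(carry·T), with carry = (r_CAD − r_USD) = 0.0639 − 0.0145 = 0.0494
F* = 1.4148 · e^(0.0494 × 2) = 1.4148 · e^0.098800 = 1.4148 × 1.103846 = 1.5617
Market 1.6112 > fair 1.5617: forward overpriced → cash-and-carry (buy spot, short the forward).
At maturity, profit = |F_mkt − F*| = |1.6112 − 1.5617| = 0.0495 per USD (in CAD)

0.0495 per USD (in CAD)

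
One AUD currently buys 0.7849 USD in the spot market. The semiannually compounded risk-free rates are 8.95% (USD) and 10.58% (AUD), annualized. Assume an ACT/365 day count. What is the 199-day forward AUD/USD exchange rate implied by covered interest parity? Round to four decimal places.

0.7783

By covered interest parity, F = S · (1+r_USD/2)^(2T) / (1+r_AUD/2)^(2T)
= 0.7849 × 1.048893 / 1.057819 = 0.7849 × 0.991562
F = 0.7783 USD per AUD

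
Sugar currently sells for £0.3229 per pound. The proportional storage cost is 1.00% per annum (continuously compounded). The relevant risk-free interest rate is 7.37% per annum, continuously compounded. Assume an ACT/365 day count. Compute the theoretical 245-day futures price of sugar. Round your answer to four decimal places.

Net carry = r + u − y = 0.0737 + 0.0100 − 0.0000 = 0.0837
F = S·e^((r+u−y)T) = 0.3229 · e^(0.0837 × 245/365) = 0.3229 · e^0.056182
= 0.3229 × 1.057790 = £0.3416 per pound

£0.3416 per pound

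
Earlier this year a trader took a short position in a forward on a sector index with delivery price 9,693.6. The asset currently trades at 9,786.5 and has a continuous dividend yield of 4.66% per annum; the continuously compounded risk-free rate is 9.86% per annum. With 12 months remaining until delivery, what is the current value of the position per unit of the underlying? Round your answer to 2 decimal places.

-557.49

Current fair forward for the remaining 12 months: F = S·e^((r − q)·T), (r − q) = 0.0986 − 0.0466 = 0.0520
F = 9786.5 · e^(0.0520 × 12/12) = 9786.5 × 1.05337574 = 10308.8617
Value of long forward = (F − K)·e^(−rT) = (10308.8617 − 9693.6) · e^(−0.0986·12/12)
= 615.2617 × 0.90610508 = 557.49
Short position value = −(long value) = -557.49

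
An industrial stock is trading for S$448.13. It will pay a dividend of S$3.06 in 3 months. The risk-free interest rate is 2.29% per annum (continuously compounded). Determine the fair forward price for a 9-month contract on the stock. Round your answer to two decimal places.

PV(dividends) I = 3.06·e^(−0.0229·3/12)
I = 3.0425
F = (S − I)·e^(rT) = (448.13 − 3.0425) · e^(0.0229·9/12)
= 445.0875 · e^0.017175 = 445.0875 × 1.017323 = S$452.80

S$452.80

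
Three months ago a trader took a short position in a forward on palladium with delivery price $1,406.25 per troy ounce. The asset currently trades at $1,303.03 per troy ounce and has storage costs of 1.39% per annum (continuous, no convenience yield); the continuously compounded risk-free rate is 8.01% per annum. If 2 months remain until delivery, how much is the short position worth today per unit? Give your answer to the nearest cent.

Current fair forward for the remaining 2 months: F = S·e^((r + u)·T), (r + u) = 0.0801 + 0.0139 = 0.0940
F = 1303.03 · e^(0.0940 × 2/12) = 1303.03 × 1.01579003 = 1323.6049
Value of long forward = (F − K)·e^(−rT) = (1323.6049 − 1406.25) · e^(−0.0801·2/12)
= -82.6451 × 0.98673872 = -81.55
Short position value = −(long value) = $81.55

$81.55 per troy ounce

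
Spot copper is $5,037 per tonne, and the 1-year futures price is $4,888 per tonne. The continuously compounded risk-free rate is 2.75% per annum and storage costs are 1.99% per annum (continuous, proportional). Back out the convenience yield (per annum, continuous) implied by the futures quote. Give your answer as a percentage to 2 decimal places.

F = S·e^((r+u−y)T) ⇒ (r+u−y) = ln(F/S)/T
ln(4888/5037) = -0.030027; /T ⇒ -0.030027
y = r + u − ln(F/S)/T = 0.0275 + 0.0199 + 0.030027 = 0.077427
y = 7.74%

7.74%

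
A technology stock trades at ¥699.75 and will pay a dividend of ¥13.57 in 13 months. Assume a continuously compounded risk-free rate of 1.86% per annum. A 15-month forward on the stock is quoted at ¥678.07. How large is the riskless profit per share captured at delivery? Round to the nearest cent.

PV(dividends) I = 13.57·e^(−0.0186·13/12) = 13.2993
Fair forward F* = (S − I)·e^(rT) = (699.75 − 13.2993)·e^0.023250 = 686.4507 × 1.023522 = 702.5974
Market ¥678.07 < fair 702.5974: forward underpriced → reverse cash-and-carry (short the stock, invest proceeds at r, pay the dividends, go long the forward).
Profit at T = |F_mkt − F*| = |678.07 − 702.5974| = ¥24.53 per share

¥24.53 per share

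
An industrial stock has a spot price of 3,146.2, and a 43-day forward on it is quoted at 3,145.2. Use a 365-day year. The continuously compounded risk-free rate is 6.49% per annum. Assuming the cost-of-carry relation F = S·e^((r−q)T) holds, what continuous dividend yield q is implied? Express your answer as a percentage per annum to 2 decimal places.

From F = S·e^((r−q)T): (r − q) = ln(F/S)/T
ln(3145.2/3146.2) = ln(0.999682) = -0.000318
(r − q) = -0.000318 / (43/365) = -0.002699
q = r − ln(F/S)/T = 0.0649 + 0.002699 = 0.067599
q = 6.76%

6.76%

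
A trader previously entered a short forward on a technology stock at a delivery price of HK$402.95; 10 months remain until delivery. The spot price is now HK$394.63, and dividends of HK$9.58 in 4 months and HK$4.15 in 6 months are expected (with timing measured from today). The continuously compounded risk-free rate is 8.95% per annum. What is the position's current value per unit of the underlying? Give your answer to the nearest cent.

-HK$7.37

PV(remaining dividends) I = 9.58·e^(−0.0895·4/12) + 4.15·e^(−0.0895·6/12) = 13.2668
Current forward F = (S − I)·e^(rT) = (394.63 − 13.2668)·e^(0.0895·10/12) = 381.3632 × 1.077435 = 410.8941
Value (long) = (F − K)·e^(−rT) = (410.8941 − 402.95) × 0.928130 = 7.3732
Short position value = −(long value) = -HK$7.37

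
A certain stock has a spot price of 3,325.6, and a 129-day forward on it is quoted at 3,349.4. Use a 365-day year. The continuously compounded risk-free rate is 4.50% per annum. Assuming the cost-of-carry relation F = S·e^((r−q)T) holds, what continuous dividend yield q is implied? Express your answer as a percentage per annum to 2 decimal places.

From F = S·e^((r−q)T): (r − q) = ln(F/S)/T
ln(3349.4/3325.6) = ln(1.007157) = 0.007132
(r − q) = 0.007132 / (129/365) = 0.020180
q = r − ln(F/S)/T = 0.0450 − 0.020180 = 0.024820
q = 2.48%

2.48%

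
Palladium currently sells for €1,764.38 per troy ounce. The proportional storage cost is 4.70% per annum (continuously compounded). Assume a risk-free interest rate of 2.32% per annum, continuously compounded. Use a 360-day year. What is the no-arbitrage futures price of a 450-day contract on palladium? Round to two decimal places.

€1,926.20 per troy ounce

Net carry = r + u − y = 0.0232 + 0.0470 − 0.0000 = 0.0702
F = S·e^((r+u−y)T) = 1764.38 · e^(0.0702 × 450/360) = 1764.38 · e^0.08775000
= 1764.38 × 1.09171516 = €1,926.20 per troy ounce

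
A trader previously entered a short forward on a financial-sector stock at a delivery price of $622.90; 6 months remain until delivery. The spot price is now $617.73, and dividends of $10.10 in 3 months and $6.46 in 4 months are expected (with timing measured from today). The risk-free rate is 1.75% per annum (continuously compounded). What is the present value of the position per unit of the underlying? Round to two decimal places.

PV(remaining dividends) I = 10.10·e^(−0.0175·3/12) + 6.46·e^(−0.0175·4/12) = 16.4783
Current forward F = (S − I)·e^(rT) = (617.73 − 16.4783)·e^(0.0175·6/12) = 601.2517 × 1.008788 = 606.5355
Value (long) = (F − K)·e^(−rT) = (606.5355 − 622.90) × 0.991288 = -16.2219
Short position value = −(long value) = $16.22

$16.22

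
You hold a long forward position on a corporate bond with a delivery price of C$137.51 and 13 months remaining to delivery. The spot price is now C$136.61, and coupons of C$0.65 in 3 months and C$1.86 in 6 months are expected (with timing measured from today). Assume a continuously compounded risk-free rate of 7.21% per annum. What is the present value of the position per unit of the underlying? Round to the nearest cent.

PV(remaining coupons) I = 0.65·e^(−0.0721·3/12) + 1.86·e^(−0.0721·6/12) = 2.4325
Current forward F = (S − I)·e^(rT) = (136.61 − 2.4325)·e^(0.0721·13/12) = 134.1775 × 1.081240 = 145.0781
Value (long) = (F − K)·e^(−rT) = (145.0781 − 137.51) × 0.924864 = 6.9995
Value = C$7.00

C$7.00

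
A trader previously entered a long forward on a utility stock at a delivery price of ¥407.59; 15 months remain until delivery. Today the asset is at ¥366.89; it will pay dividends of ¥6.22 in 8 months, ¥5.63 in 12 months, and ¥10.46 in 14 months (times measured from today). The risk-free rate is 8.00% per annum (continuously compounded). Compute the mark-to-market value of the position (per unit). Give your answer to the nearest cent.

PV(remaining dividends) I = 6.22·e^(−0.0800·8/12) + 5.63·e^(−0.0800·12/12) + 10.46·e^(−0.0800·14/12) = 20.6220
Current forward F = (S − I)·e^(rT) = (366.89 − 20.6220)·e^(0.0800·15/12) = 346.2680 × 1.105171 = 382.6854
Value (long) = (F − K)·e^(−rT) = (382.6854 − 407.59) × 0.904837 = -22.5346
Value = -¥22.53

-¥22.53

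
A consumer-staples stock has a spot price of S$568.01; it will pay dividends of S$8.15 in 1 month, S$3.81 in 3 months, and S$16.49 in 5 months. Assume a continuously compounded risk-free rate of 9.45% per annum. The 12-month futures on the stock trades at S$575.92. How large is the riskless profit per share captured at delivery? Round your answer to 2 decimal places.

PV(dividends) I = 8.15·e^(−0.0945·1/12) + 3.81·e^(−0.0945·3/12) + 16.49·e^(−0.0945·5/12) = 27.6604
Fair futures F* = (S − I)·e^(rT) = (568.01 − 27.6604)·e^0.094500 = 540.3496 × 1.099109 = 593.9031
Market S$575.92 < fair 593.9031: forward underpriced → reverse cash-and-carry (short the stock, invest proceeds at r, pay the dividends, go long the forward).
Profit at T = |F_mkt − F*| = |575.92 − 593.9031| = S$17.98 per share

S$17.98 per share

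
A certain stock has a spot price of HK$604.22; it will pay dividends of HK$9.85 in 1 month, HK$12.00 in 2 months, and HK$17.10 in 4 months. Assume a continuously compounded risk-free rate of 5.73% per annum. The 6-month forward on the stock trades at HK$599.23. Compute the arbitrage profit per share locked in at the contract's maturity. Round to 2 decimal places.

HK$17.03 per share

PV(dividends) I = 9.85·e^(−0.0573·1/12) + 12.00·e^(−0.0573·2/12) + 17.10·e^(−0.0573·4/12) = 38.4655
Fair forward F* = (S − I)·e^(rT) = (604.22 − 38.4655)·e^0.028650 = 565.7545 × 1.029064 = 582.1976
Market HK$599.23 > fair 582.1976: forward overpriced → cash-and-carry (borrow at r, buy the stock and collect the dividends, short the forward).
Profit at T = |F_mkt − F*| = |599.23 − 582.1976| = HK$17.03 per share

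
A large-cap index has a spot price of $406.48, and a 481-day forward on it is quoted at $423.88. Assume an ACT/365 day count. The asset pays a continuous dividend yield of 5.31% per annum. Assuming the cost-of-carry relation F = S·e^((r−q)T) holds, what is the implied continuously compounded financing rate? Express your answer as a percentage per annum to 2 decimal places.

8.49%

From F = S·e^((r−q)T): (r − q) = ln(F/S)/T
ln(423.88/406.48) = ln(1.042807) = 0.041916
(r − q) = 0.041916 / (481/365) = 0.031807
r = ln(F/S)/T + q = 0.031807 + 0.0531 = 0.084907
r = 8.49%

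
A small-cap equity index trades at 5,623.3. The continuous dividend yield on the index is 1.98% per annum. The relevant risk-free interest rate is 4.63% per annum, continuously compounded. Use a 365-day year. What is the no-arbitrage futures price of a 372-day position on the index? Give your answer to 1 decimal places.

F = S·e^((r − q)T) = 5623.3 · e^((0.0463 − 0.0198) × 372/365)
= 5623.3 · e^0.027008 = 5623.3 × 1.027376
F = 5,777.2

5,777.2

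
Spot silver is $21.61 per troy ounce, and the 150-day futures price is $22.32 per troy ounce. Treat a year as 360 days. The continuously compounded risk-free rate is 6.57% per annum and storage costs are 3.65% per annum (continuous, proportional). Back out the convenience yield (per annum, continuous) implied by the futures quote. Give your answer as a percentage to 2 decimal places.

2.46%

F = S·e^((r+u−y)T) ⇒ (r+u−y) = ln(F/S)/T
ln(22.32/21.61) = 0.032327; /T ⇒ 0.077585
y = r + u − ln(F/S)/T = 0.0657 + 0.0365 − 0.077585 = 0.024615
y = 2.46%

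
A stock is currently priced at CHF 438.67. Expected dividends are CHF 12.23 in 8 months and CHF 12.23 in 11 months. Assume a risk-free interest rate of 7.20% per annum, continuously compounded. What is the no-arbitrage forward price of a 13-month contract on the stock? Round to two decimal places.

CHF 449.28

PV(dividends) I = 12.23·e^(−0.0720·8/12) + 12.23·e^(−0.0720·11/12)
I = 11.6568 + 11.4489 = 23.1057
F = (S − I)·e^(rT) = (438.67 − 23.1057) · e^(0.0720·13/12)
= 415.5643 · e^0.078000 = 415.5643 × 1.081123 = CHF 449.28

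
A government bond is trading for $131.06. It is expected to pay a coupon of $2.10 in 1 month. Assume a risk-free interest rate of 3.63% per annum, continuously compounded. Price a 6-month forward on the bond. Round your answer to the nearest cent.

$131.33

PV(coupons) I = 2.10·e^(−0.0363·1/12)
I = 2.0937
F = (S − I)·e^(rT) = (131.06 − 2.0937) · e^(0.0363·6/12)
= 128.9663 · e^0.018150 = 128.9663 × 1.018316 = $131.33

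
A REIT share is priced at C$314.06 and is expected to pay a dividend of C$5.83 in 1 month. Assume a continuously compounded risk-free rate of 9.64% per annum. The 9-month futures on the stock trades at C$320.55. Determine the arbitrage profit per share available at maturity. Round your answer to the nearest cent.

PV(dividends) I = 5.83·e^(−0.0964·1/12) = 5.7834
Fair futures F* = (S − I)·e^(rT) = (314.06 − 5.7834)·e^0.072300 = 308.2766 × 1.074978 = 331.3906
Market C$320.55 < fair 331.3906: forward underpriced → reverse cash-and-carry (short the stock, invest proceeds at r, pay the dividends, go long the forward).
Profit at T = |F_mkt − F*| = |320.55 − 331.3906| = C$10.84 per share

C$10.84 per share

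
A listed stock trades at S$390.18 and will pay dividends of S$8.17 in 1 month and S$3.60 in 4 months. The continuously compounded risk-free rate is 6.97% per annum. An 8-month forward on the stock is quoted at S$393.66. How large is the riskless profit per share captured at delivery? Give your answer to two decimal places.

S$2.88 per share

PV(dividends) I = 8.17·e^(−0.0697·1/12) + 3.60·e^(−0.0697·4/12) = 11.6400
Fair forward F* = (S − I)·e^(rT) = (390.18 − 11.6400)·e^0.046467 = 378.5400 × 1.047564 = 396.5449
Market S$393.66 < fair 396.5449: forward underpriced → reverse cash-and-carry (short the stock, invest proceeds at r, pay the dividends, go long the forward).
Profit at T = |F_mkt − F*| = |393.66 − 396.5449| = S$2.88 per share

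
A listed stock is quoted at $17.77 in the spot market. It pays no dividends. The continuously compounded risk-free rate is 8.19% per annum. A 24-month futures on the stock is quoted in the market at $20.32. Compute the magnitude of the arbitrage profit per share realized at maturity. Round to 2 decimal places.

$0.61 per share

Fair futures: F* = S·e^(carry·T), with carry = r = 0.0819
F* = 17.77 · e^(0.0819 × 24/12) = 17.77 · e^0.163800 = 17.77 × 1.177979 = $20.9327
Market $20.32 < fair $20.9327: forward underpriced → reverse cash-and-carry (short spot, go long the forward).
At maturity, profit = |F_mkt − F*| = |20.32 − 20.9327| = $0.61 per share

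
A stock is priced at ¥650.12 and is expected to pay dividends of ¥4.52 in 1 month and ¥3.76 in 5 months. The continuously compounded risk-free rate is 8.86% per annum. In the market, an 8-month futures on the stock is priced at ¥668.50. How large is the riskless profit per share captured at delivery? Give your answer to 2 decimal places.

¥12.57 per share

PV(dividends) I = 4.52·e^(−0.0886·1/12) + 3.76·e^(−0.0886·5/12) = 8.1105
Fair futures F* = (S − I)·e^(rT) = (650.12 − 8.1105)·e^0.059067 = 642.0095 × 1.060846 = 681.0732
Market ¥668.50 < fair 681.0732: forward underpriced → reverse cash-and-carry (short the stock, invest proceeds at r, pay the dividends, go long the forward).
Profit at T = |F_mkt − F*| = |668.50 − 681.0732| = ¥12.57 per share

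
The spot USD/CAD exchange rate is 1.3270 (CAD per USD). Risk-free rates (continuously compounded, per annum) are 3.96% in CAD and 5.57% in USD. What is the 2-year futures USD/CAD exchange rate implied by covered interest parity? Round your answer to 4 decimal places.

1.2850

F = S·e^((r_CAD − r_USD)T) = 1.3270 · e^((0.0396 − 0.0557) × 2)
= 1.3270 · e^-0.032200 = 1.3270 × 0.968313
F = 1.2850 CAD per USD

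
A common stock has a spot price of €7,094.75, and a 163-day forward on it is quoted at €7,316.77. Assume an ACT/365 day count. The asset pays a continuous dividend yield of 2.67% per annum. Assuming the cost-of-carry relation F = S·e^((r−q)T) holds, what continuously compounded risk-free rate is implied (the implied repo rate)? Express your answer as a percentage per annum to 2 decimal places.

9.57%

From F = S·e^((r−q)T): (r − q) = ln(F/S)/T
ln(7316.77/7094.75) = ln(1.031294) = 0.030814
(r − q) = 0.030814 / (163/365) = 0.069001
r = ln(F/S)/T + q = 0.069001 + 0.0267 = 0.095701
r = 9.57%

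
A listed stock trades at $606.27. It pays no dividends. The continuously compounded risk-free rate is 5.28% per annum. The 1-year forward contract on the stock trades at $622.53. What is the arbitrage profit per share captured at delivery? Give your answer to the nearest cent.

$16.61 per share

Fair forward: F* = S·e^(carry·T), with carry = r = 0.0528
F* = 606.27 · e^(0.0528 × 1) = 606.27 · e^0.052800 = 606.27 × 1.054219 = $639.1414
Market $622.53 < fair $639.1414: forward underpriced → reverse cash-and-carry (short spot, go long the forward).
At maturity, profit = |F_mkt − F*| = |622.53 − 639.1414| = $16.61 per share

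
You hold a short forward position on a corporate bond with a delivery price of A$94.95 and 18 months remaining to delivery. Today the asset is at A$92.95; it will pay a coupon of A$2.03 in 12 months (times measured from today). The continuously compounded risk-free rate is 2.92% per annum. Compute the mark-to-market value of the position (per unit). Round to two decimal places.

PV(remaining coupons) I = 2.03·e^(−0.0292·12/12) = 1.9716
Current forward F = (S − I)·e^(rT) = (92.95 − 1.9716)·e^(0.0292·18/12) = 90.9784 × 1.044773 = 95.0518
Value (long) = (F − K)·e^(−rT) = (95.0518 − 94.95) × 0.957145 = 0.0974
Short position value = −(long value) = -A$0.10

-A$0.10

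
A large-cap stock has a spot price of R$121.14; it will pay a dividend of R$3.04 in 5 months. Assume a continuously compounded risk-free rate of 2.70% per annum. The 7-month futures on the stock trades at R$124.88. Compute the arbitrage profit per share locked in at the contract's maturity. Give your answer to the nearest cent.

PV(dividends) I = 3.04·e^(−0.0270·5/12) = 3.0060
Fair futures F* = (S − I)·e^(rT) = (121.14 − 3.0060)·e^0.015750 = 118.1340 × 1.015875 = 120.0094
Market R$124.88 > fair 120.0094: forward overpriced → cash-and-carry (borrow at r, buy the stock and collect the dividends, short the forward).
Profit at T = |F_mkt − F*| = |124.88 − 120.0094| = R$4.87 per share

R$4.87 per share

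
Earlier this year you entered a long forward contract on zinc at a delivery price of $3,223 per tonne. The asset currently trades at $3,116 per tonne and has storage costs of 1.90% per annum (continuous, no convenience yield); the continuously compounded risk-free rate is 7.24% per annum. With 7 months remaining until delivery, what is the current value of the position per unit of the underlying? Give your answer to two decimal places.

$61.01 per tonne

Current fair forward for the remaining 7 months: F = S·e^((r + u)·T), (r + u) = 0.0724 + 0.0190 = 0.0914
F = 3116 · e^(0.0914 × 7/12) = 3116 × 1.05476360 = 3286.6434
Value of long forward = (F − K)·e^(−rT) = (3286.6434 − 3223) · e^(−0.0724·7/12)
= 63.6434 × 0.95864607 = 61.01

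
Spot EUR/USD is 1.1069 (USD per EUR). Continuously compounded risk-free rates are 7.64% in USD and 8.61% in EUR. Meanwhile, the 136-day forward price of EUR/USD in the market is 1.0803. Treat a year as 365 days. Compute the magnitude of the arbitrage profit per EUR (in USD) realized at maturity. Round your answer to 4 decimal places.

0.0226 per EUR (in USD)

Fair forward: F* = S·e^(carry·T), with carry = (r_USD − r_EUR) = 0.0764 − 0.0861 = -0.0097
F* = 1.1069 · e^(-0.0097 × 136/365) = 1.1069 · e^-0.003614 = 1.1069 × 0.996393 = 1.1029
Market 1.0803 < fair 1.1029: forward underpriced → reverse cash-and-carry (short spot, go long the forward).
At maturity, profit = |F_mkt − F*| = |1.0803 − 1.1029| = 0.0226 per EUR (in USD)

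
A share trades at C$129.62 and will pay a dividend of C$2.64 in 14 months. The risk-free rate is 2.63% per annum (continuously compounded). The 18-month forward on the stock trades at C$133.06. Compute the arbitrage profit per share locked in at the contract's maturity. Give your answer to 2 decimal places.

PV(dividends) I = 2.64·e^(−0.0263·14/12) = 2.5602
Fair forward F* = (S − I)·e^(rT) = (129.62 − 2.5602)·e^0.039450 = 127.0598 × 1.040238 = 132.1724
Market C$133.06 > fair 132.1724: forward overpriced → cash-and-carry (borrow at r, buy the stock and collect the dividends, short the forward).
Profit at T = |F_mkt − F*| = |133.06 − 132.1724| = C$0.89 per share

C$0.89 per share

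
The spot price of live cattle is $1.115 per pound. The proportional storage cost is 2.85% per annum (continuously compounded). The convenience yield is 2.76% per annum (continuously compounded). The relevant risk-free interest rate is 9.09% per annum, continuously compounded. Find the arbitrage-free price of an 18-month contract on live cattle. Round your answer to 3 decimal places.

Net carry = r + u − y = 0.0909 + 0.0285 − 0.0276 = 0.0918
F = S·e^((r+u−y)T) = 1.115 · e^(0.0918 × 18/12) = 1.115 · e^0.137700
= 1.115 × 1.147631 = $1.280 per pound

$1.280 per pound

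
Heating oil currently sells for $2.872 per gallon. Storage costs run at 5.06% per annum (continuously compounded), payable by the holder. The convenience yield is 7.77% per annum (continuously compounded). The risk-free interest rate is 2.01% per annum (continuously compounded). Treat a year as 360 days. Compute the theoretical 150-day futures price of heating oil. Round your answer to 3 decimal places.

Net carry = r + u − y = 0.0201 + 0.0506 − 0.0777 = -0.0070
F = S·e^((r+u−y)T) = 2.872 · e^(-0.0070 × 150/360) = 2.872 · e^-0.002917
= 2.872 × 0.997087 = $2.864 per gallon

$2.864 per gallon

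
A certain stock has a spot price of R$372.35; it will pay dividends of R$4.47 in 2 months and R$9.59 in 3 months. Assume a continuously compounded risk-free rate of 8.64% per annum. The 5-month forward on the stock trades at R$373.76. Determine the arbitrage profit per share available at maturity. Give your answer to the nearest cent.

R$2.06 per share

PV(dividends) I = 4.47·e^(−0.0864·2/12) + 9.59·e^(−0.0864·3/12) = 13.7912
Fair forward F* = (S − I)·e^(rT) = (372.35 − 13.7912)·e^0.036000 = 358.5588 × 1.036656 = 371.7021
Market R$373.76 > fair 371.7021: forward overpriced → cash-and-carry (borrow at r, buy the stock and collect the dividends, short the forward).
Profit at T = |F_mkt − F*| = |373.76 − 371.7021| = R$2.06 per share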